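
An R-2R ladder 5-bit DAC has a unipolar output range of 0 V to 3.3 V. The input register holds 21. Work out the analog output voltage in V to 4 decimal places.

LSB = 3.3 V / 2^5 = 103.125 mV.
V_out = 0 + 21 × 0.103125 V = 2.16562 V.

2.1656 V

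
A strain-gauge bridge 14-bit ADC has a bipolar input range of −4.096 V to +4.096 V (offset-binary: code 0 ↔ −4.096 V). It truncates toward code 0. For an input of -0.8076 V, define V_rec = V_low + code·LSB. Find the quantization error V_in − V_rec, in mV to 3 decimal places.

0.400 mV

LSB = 8.192/2^14 = 0.500 mV.
Scaled input = 6576.8000 LSBs, so code = 6576.
V_rec = (−4.096) + 6576·0.0005 = -0.808 V.
Error = -0.8076 − (−0.808) = 0.0004 V = 0.400 mV.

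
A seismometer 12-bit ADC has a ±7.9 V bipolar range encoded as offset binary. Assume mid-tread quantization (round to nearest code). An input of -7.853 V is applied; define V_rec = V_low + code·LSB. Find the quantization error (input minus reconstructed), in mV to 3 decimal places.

0.711 mV

One LSB is 15.8 V / 4096 = 3.857 mV.
(-7.853 − (−7.9))/0.00385742 = 12.1843; round gives code 12.
Reconstructed: -7.8537109 V.
V_in − V_rec = 0.000710937 V = 0.711 mV.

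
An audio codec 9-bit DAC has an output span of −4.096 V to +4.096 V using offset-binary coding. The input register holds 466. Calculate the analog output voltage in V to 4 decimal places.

3.3600 V

LSB = 8.192 V / 2^9 = 16.000 mV.
V_out = (−4.096) + 466 × 0.016 V = 3.36 V.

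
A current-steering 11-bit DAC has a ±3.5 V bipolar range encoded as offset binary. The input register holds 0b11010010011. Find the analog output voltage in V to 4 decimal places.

2.2524 V

LSB = 7 V / 2^11 = 3.418 mV.
Code 0b11010010011 = 1683 decimal.
V_out = (−3.5) + 1683 × 0.00341797 V = 2.25244 V.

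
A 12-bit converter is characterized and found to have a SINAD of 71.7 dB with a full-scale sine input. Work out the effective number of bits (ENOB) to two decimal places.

11.62 bits

ENOB = (SINAD − 1.76) / 6.02 = (71.7 − 1.76)/6.02 = 11.618.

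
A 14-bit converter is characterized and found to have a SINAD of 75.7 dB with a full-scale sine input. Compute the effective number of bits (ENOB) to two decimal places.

12.28 bits

ENOB = (SINAD − 1.76) / 6.02 = (75.7 − 1.76)/6.02 = 12.282.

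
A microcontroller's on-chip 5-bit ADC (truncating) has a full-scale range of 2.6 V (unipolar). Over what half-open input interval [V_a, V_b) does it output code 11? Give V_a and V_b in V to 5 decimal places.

LSB = 2.6/2^5 = 81.250 mV.
V_a = V_low + 11·LSB = 0.89375 V; V_b = V_low + 12·LSB = 0.975 V.

[0.89375 V, 0.97500 V)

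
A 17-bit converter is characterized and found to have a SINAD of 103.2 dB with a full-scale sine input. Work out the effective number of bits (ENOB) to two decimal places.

ENOB = (SINAD − 1.76) / 6.02 = (103.2 − 1.76)/6.02 = 16.850.

16.85 bits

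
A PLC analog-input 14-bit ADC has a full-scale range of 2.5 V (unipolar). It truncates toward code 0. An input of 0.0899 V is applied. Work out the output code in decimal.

code 589

With 16384 levels over 2.5 V, one step is 152.59 µV.
(0.0899 − 0) / 0.000152588 = 589.169 LSBs.
Floor → code 589.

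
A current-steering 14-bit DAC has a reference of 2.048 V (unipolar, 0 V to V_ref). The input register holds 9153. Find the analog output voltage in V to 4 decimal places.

1.1441 V

LSB = 2.048 V / 2^14 = 125.00 µV.
V_out = 0 + 9153 × 0.000125 V = 1.14413 V.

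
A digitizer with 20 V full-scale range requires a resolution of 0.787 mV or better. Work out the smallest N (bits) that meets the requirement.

Number of steps required ≥ 20 V / 0.787 mV = 25412.96.
Need 2^N ≥ 25412.96; 2^14 = 16384, 2^15 = 32768.
Minimum N = 15.

15 bits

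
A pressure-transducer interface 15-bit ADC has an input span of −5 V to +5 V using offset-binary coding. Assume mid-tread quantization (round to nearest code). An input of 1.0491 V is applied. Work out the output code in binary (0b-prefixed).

code 0b100110101101110 (decimal 19822)

With 32768 levels over 10 V, one step is 305.18 µV.
(1.0491 − (−5)) / 0.000305176 = 19821.691 LSBs.
So the output code is 19822.
In binary (0b-prefixed): 0b100110101101110.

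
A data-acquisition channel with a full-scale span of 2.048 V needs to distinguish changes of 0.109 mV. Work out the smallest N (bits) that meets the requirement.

Number of steps required ≥ 2.048 V / 0.109 mV = 18788.99.
Need 2^N ≥ 18788.99; 2^14 = 16384, 2^15 = 32768.
Minimum N = 15.

15 bits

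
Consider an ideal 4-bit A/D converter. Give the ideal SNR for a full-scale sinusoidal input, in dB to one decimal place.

25.8 dB

SNR ≈ 6.02·N + 1.76 dB = 6.02·4 + 1.76 = 25.84 dB.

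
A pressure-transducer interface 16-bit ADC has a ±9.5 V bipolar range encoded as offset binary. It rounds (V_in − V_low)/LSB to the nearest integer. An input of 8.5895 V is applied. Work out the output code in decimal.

LSB = 19 V / 65536 = 289.92 µV.
(V_in − V_low)/LSB = (8.5895 − (−9.5)) / 0.000289917 = 62395.446.
So the output code is 62395.

code 62395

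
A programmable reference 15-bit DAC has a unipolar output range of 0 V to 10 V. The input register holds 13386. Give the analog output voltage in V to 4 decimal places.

4.0851 V

LSB = 10 V / 2^15 = 305.18 µV.
V_out = 0 + 13386 × 0.000305176 V = 4.08508 V.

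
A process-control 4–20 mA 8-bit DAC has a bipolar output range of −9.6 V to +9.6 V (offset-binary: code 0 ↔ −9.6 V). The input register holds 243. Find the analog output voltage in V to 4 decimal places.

8.6250 V

LSB = 19.2 V / 2^8 = 75.000 mV.
V_out = (−9.6) + 243 × 0.075 V = 8.625 V.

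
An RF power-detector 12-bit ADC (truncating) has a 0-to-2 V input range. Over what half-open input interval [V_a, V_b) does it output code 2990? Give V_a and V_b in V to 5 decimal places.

LSB = 2/2^12 = 488.28 µV.
V_a = V_low + 2990·LSB = 1.45996 V; V_b = V_low + 2991·LSB = 1.46045 V.

[1.45996 V, 1.46045 V)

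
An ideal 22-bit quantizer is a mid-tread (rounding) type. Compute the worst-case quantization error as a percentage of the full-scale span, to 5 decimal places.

Rounding → worst-case error = ½ LSB = V_FS/2^23, so 100/8388608 = 1.19209e-05 % of full scale.

0.00001 %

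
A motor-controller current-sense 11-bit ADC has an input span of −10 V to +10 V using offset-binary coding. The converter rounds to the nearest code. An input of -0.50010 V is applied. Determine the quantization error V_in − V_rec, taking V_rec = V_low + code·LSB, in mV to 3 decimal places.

-2.053 mV

One LSB is 20 V / 2048 = 9.766 mV.
Scaled input = 972.7898 LSBs, so code = 973.
Code 973 maps back to (−10) + 973×0.00976562 V = -0.49804688 V.
V_in − V_rec = -0.00205312 V = -2.053 mV.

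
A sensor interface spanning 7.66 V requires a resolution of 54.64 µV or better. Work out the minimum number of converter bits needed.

Number of steps required ≥ 7.66 V / 54.64 µV = 140190.34.
Need 2^N ≥ 140190.34; 2^17 = 131072, 2^18 = 262144.
Minimum N = 18.

18 bits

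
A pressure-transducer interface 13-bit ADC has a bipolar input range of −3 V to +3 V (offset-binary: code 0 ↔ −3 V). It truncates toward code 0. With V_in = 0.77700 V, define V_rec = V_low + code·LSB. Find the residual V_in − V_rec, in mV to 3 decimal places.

0.633 mV

One LSB is 6 V / 8192 = 0.732 mV.
(0.77700 − (−3))/0.000732422 = 5156.8640; ⌊·⌋ gives code 5156.
V_rec = (−3) + 5156·0.000732422 = 0.77636719 V.
Difference: 0.000632813 V → 0.633 mV.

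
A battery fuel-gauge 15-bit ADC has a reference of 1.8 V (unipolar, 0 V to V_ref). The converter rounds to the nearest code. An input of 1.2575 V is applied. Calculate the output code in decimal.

code 22892

With 32768 levels over 1.8 V, one step is 54.93 µV.
Input sits at 22892.089 steps above V_low.
So the output code is 22892.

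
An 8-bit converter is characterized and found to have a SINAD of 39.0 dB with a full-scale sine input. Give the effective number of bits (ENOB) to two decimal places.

ENOB = (SINAD − 1.76) / 6.02 = (39.0 − 1.76)/6.02 = 6.186.

6.19 bits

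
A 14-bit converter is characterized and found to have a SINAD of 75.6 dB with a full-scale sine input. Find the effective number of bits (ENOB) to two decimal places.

ENOB = (SINAD − 1.76) / 6.02 = (75.6 − 1.76)/6.02 = 12.266.

12.27 bits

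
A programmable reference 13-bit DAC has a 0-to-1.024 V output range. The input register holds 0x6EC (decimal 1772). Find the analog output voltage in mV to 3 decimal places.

221.500 mV

LSB = 1.024 V / 2^13 = 125.00 µV.
Code 0x6EC = 1772 decimal.
V_out = 0 + 1772 × 0.000125 V = 0.2215 V.
= 221.500 mV.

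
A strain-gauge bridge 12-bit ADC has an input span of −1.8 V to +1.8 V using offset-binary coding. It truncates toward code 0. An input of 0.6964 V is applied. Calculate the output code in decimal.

With 4096 levels over 3.6 V, one step is 0.879 mV.
Input sits at 2840.348 steps above V_low.
Floor → code 2840.

code 2840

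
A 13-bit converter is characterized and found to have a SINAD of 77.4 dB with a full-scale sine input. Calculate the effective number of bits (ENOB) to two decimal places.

ENOB = (SINAD − 1.76) / 6.02 = (77.4 − 1.76)/6.02 = 12.565.

12.56 bits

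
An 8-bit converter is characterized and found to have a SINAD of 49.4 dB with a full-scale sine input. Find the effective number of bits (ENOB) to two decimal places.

7.91 bits

ENOB = (SINAD − 1.76) / 6.02 = (49.4 − 1.76)/6.02 = 7.914.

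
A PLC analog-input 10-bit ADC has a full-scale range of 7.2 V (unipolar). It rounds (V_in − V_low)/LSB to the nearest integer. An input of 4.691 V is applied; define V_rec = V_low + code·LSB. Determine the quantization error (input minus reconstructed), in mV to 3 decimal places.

1.156 mV

One LSB is 7.2 V / 1024 = 7.031 mV.
Scaled input = 667.1644 LSBs, so code = 667.
Reconstructed: 4.6898437 V.
V_in − V_rec = 0.00115625 V = 1.156 mV.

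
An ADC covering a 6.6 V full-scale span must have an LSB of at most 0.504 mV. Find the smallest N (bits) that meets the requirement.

14 bits

Number of steps required ≥ 6.6 V / 0.504 mV = 13095.24.
Need 2^N ≥ 13095.24; 2^13 = 8192, 2^14 = 16384.
Minimum N = 14.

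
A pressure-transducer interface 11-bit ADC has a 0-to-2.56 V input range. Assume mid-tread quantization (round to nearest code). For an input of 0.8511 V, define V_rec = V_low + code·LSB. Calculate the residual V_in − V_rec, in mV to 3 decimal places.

Step size: 2.56 V ÷ 2^11 = 1.250 mV.
(0.8511 − 0)/0.00125 = 680.8800; round gives code 681.
Code 681 maps back to 0 + 681×0.00125 V = 0.85125 V.
Error = 0.8511 − 0.85125 = -0.00015 V = -0.150 mV.

-0.150 mV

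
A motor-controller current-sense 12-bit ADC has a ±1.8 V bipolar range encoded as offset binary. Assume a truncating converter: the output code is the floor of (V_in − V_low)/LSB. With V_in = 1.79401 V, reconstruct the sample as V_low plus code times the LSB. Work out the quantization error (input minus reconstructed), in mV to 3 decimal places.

0.162 mV

LSB = 3.6/2^12 = 0.879 mV.
Scaled input = 4089.1847 LSBs, so code = 4089.
V_rec = (−1.8) + 4089·0.000878906 = 1.7938477 V.
Difference: 0.000162344 V → 0.162 mV.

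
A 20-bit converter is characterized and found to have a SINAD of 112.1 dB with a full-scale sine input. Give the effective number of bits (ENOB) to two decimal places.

18.33 bits

ENOB = (SINAD − 1.76) / 6.02 = (112.1 − 1.76)/6.02 = 18.329.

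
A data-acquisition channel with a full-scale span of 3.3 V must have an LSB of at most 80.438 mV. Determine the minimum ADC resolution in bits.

6 bits

Number of steps required ≥ 3.3 V / 80.438 mV = 41.03.
Need 2^N ≥ 41.03; 2^5 = 32, 2^6 = 64.
Minimum N = 6.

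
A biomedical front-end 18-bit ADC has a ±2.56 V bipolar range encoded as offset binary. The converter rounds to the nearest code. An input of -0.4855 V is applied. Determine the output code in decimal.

With 262144 levels over 5.12 V, one step is 19.53 µV.
(V_in − V_low)/LSB = (-0.4855 − (−2.56)) / 1.95313e-05 = 106214.400.
round(106214.400) = 106214.

code 106214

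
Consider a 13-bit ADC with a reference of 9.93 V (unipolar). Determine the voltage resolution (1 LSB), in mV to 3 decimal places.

Full-scale span = 9.93 V.
LSB = 9.93 / 2^13 = 9.93 / 8192 = 0.00121216 V = 1.212 mV.

1.212 mV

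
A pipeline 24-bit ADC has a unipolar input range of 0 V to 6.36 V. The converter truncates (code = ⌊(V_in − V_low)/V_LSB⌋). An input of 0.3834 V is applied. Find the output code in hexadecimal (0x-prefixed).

LSB = 6.36 V / 16777216 = 0.38 µV.
(V_in − V_low)/LSB = (0.3834 − 0) / 3.79086e-07 = 1011381.229.
So the output code is 1011381.
In hexadecimal (0x-prefixed): 0xF6EB5.

code 0xF6EB5 (decimal 1011381)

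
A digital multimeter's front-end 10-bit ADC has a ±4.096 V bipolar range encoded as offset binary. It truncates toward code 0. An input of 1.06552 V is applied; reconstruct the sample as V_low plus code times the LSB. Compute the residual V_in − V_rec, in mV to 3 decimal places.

1.520 mV

One LSB is 8.192 V / 1024 = 8.000 mV.
Scaled input = 645.1900 LSBs, so code = 645.
Reconstructed: 1.064 V.
Difference: 0.00152 V → 1.520 mV.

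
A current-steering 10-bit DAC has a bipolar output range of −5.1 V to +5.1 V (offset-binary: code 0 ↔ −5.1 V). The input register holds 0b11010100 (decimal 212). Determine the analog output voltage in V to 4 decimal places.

LSB = 10.2 V / 2^10 = 9.961 mV.
Code 0b11010100 = 212 decimal.
V_out = (−5.1) + 212 × 0.00996094 V = -2.98828 V.

-2.9883 V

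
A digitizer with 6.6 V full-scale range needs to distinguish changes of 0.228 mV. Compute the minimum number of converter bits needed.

Number of steps required ≥ 6.6 V / 0.228 mV = 28947.37.
Need 2^N ≥ 28947.37; 2^14 = 16384, 2^15 = 32768.
Minimum N = 15.

15 bits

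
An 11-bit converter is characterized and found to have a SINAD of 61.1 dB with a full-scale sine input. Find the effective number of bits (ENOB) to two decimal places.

9.86 bits

ENOB = (SINAD − 1.76) / 6.02 = (61.1 − 1.76)/6.02 = 9.857.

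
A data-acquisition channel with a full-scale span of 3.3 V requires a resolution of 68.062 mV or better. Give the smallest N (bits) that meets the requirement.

Number of steps required ≥ 3.3 V / 68.062 mV = 48.49.
Need 2^N ≥ 48.49; 2^5 = 32, 2^6 = 64.
Minimum N = 6.

6 bits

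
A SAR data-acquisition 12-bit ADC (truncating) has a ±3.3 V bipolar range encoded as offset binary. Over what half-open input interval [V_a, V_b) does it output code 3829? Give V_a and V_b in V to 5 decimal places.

LSB = 6.6/2^12 = 1.611 mV.
V_a = V_low + 3829·LSB = 2.86978 V; V_b = V_low + 3830·LSB = 2.87139 V.

[2.86978 V, 2.87139 V)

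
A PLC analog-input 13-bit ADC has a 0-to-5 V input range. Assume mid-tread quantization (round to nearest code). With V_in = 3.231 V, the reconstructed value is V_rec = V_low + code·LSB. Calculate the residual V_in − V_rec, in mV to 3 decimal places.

LSB = 5/2^13 = 0.610 mV.
(V_in − V_low)/LSB = (3.231 − 0)/0.000610352 = 5293.6704 → code 5294 (round).
V_rec = 0 + 5294·0.000610352 = 3.2312012 V.
Difference: -0.000201172 V → -0.201 mV.

-0.201 mV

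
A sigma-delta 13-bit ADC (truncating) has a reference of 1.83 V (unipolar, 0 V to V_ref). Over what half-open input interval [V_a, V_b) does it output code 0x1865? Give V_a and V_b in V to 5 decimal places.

LSB = 1.83/2^13 = 223.39 µV.
Code 0x1865 = 6245 decimal.
V_a = V_low + 6245·LSB = 1.39506 V; V_b = V_low + 6246·LSB = 1.39529 V.

[1.39506 V, 1.39529 V)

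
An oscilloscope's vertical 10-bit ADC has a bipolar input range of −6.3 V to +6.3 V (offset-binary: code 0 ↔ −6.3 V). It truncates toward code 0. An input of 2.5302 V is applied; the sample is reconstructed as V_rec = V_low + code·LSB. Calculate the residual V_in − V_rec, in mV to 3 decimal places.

7.739 mV

LSB = 12.6/2^10 = 12.305 mV.
(2.5302 − (−6.3))/0.0123047 = 717.6290; ⌊·⌋ gives code 717.
V_rec = (−6.3) + 717·0.0123047 = 2.5224609 V.
Error = 2.5302 − 2.5224609 = 0.00773906 V = 7.739 mV.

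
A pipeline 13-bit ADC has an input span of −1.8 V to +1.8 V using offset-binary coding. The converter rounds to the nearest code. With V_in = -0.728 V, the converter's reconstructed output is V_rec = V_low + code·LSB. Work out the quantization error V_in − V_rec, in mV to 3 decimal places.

0.174 mV

LSB = 3.6/2^13 = 439.45 µV.
(V_in − V_low)/LSB = (-0.728 − (−1.8))/0.000439453 = 2439.3956 → code 2439 (round).
V_rec = (−1.8) + 2439·0.000439453 = -0.72817383 V.
Error = -0.728 − (−0.72817383) = 0.000173828 V = 0.174 mV.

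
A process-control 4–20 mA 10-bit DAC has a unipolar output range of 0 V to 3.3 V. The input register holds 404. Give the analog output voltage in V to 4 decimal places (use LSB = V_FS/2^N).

LSB = 3.3 V / 2^10 = 3.223 mV.
V_out = 0 + 404 × 0.00322266 V = 1.30195 V.

1.3020 V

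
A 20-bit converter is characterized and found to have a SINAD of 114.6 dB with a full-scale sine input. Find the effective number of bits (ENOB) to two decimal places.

ENOB = (SINAD − 1.76) / 6.02 = (114.6 − 1.76)/6.02 = 18.744.

18.74 bits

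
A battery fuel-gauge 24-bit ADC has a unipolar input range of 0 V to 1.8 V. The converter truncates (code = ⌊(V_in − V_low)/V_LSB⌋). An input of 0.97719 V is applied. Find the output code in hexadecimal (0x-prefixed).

code 0x8AFA66 (decimal 9108070)

With 16777216 levels over 1.8 V, one step is 0.11 µV.
Input sits at 9108070.946 steps above V_low.
So the output code is 9108070.
In hexadecimal (0x-prefixed): 0x8AFA66.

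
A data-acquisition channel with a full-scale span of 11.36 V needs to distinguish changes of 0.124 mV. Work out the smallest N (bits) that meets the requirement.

17 bits

Number of steps required ≥ 11.36 V / 0.124 mV = 91612.90.
Need 2^N ≥ 91612.90; 2^16 = 65536, 2^17 = 131072.
Minimum N = 17.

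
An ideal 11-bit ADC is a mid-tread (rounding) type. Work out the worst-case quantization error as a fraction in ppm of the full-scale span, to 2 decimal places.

244.14 ppm

Rounding → worst-case error = ½ LSB = V_FS/2^12, so 1e+06/4096 = 244.141 ppm of full scale.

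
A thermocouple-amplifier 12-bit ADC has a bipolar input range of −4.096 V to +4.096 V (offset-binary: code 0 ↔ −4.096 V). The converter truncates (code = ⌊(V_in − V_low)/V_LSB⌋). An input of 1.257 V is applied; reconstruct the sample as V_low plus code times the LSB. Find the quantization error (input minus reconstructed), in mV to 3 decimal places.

Step size: 8.192 V ÷ 2^12 = 2.000 mV.
Scaled input = 2676.5000 LSBs, so code = 2676.
V_rec = (−4.096) + 2676·0.002 = 1.256 V.
Difference: 0.001 V → 1.000 mV.

1.000 mV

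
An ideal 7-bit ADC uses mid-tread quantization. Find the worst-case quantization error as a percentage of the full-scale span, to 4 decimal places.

Rounding → worst-case error = ½ LSB = V_FS/2^8, so 100/256 = 0.390625 % of full scale.

0.3906 %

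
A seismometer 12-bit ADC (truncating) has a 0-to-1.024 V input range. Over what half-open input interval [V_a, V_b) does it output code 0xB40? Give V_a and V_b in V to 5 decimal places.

LSB = 1.024/2^12 = 250.00 µV.
Code 0xB40 = 2880 decimal.
V_a = V_low + 2880·LSB = 0.72 V; V_b = V_low + 2881·LSB = 0.72025 V.

[0.72000 V, 0.72025 V)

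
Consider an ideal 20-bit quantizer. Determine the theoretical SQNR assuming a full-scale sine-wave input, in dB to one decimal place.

SNR ≈ 6.02·N + 1.76 dB = 6.02·20 + 1.76 = 122.16 dB.

122.2 dB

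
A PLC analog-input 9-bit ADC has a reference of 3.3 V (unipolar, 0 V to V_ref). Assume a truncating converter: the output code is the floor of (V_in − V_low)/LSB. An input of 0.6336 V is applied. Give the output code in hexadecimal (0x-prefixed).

code 0x62 (decimal 98)

Full-scale span = 3.3 V; LSB = 3.3/2^9 = 6.445 mV.
Input sits at 98.304 steps above V_low.
So the output code is 98.
In hexadecimal (0x-prefixed): 0x62.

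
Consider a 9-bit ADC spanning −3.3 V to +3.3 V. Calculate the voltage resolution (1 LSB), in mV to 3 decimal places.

12.891 mV

Full-scale span = 6.6 V.
LSB = 6.6 / 2^9 = 6.6 / 512 = 0.0128906 V = 12.891 mV.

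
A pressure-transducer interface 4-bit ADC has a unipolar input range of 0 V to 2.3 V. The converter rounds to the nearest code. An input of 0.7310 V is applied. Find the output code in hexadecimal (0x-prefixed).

With 16 levels over 2.3 V, one step is 143.750 mV.
(V_in − V_low)/LSB = (0.7310 − 0) / 0.14375 = 5.085.
So the output code is 5.
In hexadecimal (0x-prefixed): 0x5.

code 0x5 (decimal 5)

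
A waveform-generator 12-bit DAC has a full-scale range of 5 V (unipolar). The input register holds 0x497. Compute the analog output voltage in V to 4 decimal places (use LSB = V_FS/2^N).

1.4343 V

LSB = 5 V / 2^12 = 1.221 mV.
Code 0x497 = 1175 decimal.
V_out = 0 + 1175 × 0.0012207 V = 1.43433 V.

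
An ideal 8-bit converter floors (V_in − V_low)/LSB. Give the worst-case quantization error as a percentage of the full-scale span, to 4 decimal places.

0.3906 %

Truncating → worst-case error = 1 LSB = V_FS/2^8, so 100/256 = 0.390625 % of full scale.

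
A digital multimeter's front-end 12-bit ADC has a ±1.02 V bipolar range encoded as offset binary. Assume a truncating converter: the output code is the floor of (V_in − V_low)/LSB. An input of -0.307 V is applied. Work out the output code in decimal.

LSB = 2.04 V / 4096 = 498.05 µV.
(V_in − V_low)/LSB = (-0.307 − (−1.02)) / 0.000498047 = 1431.592.
Floor → code 1431.

code 1431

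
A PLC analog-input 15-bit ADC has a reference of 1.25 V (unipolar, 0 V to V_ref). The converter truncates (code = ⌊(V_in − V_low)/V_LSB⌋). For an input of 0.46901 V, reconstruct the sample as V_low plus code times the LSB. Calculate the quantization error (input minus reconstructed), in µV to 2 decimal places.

31.12 µV

LSB = 1.25/2^15 = 38.15 µV.
Scaled input = 12294.8157 LSBs, so code = 12294.
Code 12294 maps back to 0 + 12294×3.8147e-05 V = 0.46897888 V.
Difference: 3.11182e-05 V → 31.12 µV.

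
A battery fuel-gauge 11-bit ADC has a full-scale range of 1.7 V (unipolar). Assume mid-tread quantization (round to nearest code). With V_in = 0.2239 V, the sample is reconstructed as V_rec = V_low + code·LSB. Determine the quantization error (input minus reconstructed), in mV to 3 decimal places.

-0.221 mV

Step size: 1.7 V ÷ 2^11 = 0.830 mV.
(0.2239 − 0)/0.000830078 = 269.7336; round gives code 270.
Reconstructed: 0.22412109 V.
V_in − V_rec = -0.000221094 V = -0.221 mV.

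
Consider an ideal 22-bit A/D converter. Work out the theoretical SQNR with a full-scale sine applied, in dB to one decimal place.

134.2 dB

SNR ≈ 6.02·N + 1.76 dB = 6.02·22 + 1.76 = 134.20 dB.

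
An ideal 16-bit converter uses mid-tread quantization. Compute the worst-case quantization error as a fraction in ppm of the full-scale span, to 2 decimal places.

Rounding → worst-case error = ½ LSB = V_FS/2^17, so 1e+06/131072 = 7.62939 ppm of full scale.

7.63 ppm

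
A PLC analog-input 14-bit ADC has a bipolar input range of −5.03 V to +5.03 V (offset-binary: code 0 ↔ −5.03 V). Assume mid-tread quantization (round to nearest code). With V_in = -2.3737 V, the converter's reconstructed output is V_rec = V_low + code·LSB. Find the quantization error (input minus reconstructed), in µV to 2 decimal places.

Step size: 10.06 V ÷ 2^14 = 0.614 mV.
(-2.3737 − (−5.03))/0.000614014 = 4326.1252; round gives code 4326.
Code 4326 maps back to (−5.03) + 4326×0.000614014 V = -2.3737769 V.
Error = -2.3737 − (−2.3737769) = 7.68555e-05 V = 76.86 µV.

76.86 µV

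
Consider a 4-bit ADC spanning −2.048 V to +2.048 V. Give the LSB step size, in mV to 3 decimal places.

Full-scale span = 4.096 V.
LSB = 4.096 / 2^4 = 4.096 / 16 = 0.256 V = 256.000 mV.

256.000 mV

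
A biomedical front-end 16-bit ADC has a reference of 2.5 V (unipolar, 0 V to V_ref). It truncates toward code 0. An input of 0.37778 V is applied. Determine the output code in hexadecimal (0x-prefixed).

Full-scale span = 2.5 V; LSB = 2.5/2^16 = 38.15 µV.
(V_in − V_low)/LSB = (0.37778 − 0) / 3.8147e-05 = 9903.276.
Floor → code 9903.
In hexadecimal (0x-prefixed): 0x26AF.

code 0x26AF (decimal 9903)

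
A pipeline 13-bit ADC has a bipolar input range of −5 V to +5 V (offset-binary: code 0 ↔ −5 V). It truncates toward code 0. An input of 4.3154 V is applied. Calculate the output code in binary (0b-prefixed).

With 8192 levels over 10 V, one step is 1.221 mV.
Input sits at 7631.176 steps above V_low.
⌊·⌋(7631.176) = 7631.
In binary (0b-prefixed): 0b1110111001111.

code 0b1110111001111 (decimal 7631)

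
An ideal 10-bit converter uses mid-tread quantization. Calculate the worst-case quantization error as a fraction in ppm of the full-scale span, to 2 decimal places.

488.28 ppm

Rounding → worst-case error = ½ LSB = V_FS/2^11, so 1e+06/2048 = 488.281 ppm of full scale.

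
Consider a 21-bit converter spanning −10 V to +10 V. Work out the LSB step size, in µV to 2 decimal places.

9.54 µV

Full-scale span = 20 V.
LSB = 20 / 2^21 = 20 / 2097152 = 9.53674e-06 V = 9.54 µV.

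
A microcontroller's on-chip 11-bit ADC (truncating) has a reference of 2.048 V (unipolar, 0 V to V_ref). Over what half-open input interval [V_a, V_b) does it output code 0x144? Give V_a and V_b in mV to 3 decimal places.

LSB = 2.048/2^11 = 1.000 mV.
Code 0x144 = 324 decimal.
V_a = V_low + 324·LSB = 0.324 V; V_b = V_low + 325·LSB = 0.325 V.

[324.000 mV, 325.000 mV)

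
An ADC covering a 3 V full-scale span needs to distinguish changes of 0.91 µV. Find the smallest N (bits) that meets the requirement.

Number of steps required ≥ 3 V / 0.91 µV = 3296703.30.
Need 2^N ≥ 3296703.30; 2^21 = 2097152, 2^22 = 4194304.
Minimum N = 22.

22 bits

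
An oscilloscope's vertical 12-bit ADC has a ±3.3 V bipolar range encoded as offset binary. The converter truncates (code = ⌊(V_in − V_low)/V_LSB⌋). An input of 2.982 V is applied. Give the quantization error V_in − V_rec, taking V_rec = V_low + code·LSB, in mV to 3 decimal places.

Step size: 6.6 V ÷ 2^12 = 1.611 mV.
(2.982 − (−3.3))/0.00161133 = 3898.6473; ⌊·⌋ gives code 3898.
V_rec = (−3.3) + 3898·0.00161133 = 2.980957 V.
Difference: 0.00104297 V → 1.043 mV.

1.043 mV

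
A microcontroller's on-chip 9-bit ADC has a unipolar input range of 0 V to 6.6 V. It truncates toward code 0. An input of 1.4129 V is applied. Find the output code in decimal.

code 109

With 512 levels over 6.6 V, one step is 12.891 mV.
Input sits at 109.607 steps above V_low.
⌊·⌋(109.607) = 109.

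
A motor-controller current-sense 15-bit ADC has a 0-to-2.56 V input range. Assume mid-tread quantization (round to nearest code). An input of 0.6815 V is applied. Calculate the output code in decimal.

code 8723

LSB = 2.56 V / 32768 = 78.12 µV.
Input sits at 8723.200 steps above V_low.
Round → code 8723.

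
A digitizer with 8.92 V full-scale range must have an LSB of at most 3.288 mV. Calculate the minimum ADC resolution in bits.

Number of steps required ≥ 8.92 V / 3.288 mV = 2712.90.
Need 2^N ≥ 2712.90; 2^11 = 2048, 2^12 = 4096.
Minimum N = 12.

12 bits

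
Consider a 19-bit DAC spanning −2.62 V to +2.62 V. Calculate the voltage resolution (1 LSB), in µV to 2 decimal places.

9.99 µV

Full-scale span = 5.24 V.
LSB = 5.24 / 2^19 = 5.24 / 524288 = 9.99451e-06 V = 9.99 µV.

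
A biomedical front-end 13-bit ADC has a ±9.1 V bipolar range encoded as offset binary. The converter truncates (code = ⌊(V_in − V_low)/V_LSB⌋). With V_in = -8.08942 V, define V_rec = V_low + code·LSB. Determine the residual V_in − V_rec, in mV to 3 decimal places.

LSB = 18.2/2^13 = 2.222 mV.
(-8.08942 − (−9.1))/0.00222168 = 454.8721; ⌊·⌋ gives code 454.
Reconstructed: -8.0913574 V.
Difference: 0.00193742 V → 1.937 mV.

1.937 mV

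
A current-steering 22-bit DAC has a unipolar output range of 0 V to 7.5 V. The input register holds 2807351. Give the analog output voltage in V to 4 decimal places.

5.0199 V

LSB = 7.5 V / 2^22 = 1.79 µV.
V_out = 0 + 2807351 × 1.78814e-06 V = 5.01993 V.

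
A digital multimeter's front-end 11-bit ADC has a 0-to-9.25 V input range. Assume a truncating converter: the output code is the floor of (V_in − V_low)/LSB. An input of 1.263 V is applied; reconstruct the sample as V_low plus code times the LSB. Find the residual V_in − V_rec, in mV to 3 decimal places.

Step size: 9.25 V ÷ 2^11 = 4.517 mV.
(V_in − V_low)/LSB = (1.263 − 0)/0.0045166 = 279.6350 → code 279 (floor).
Code 279 maps back to 0 + 279×0.0045166 V = 1.2601318 V.
V_in − V_rec = 0.00286816 V = 2.868 mV.

2.868 mV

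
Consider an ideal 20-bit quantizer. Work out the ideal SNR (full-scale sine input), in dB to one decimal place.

SNR ≈ 6.02·N + 1.76 dB = 6.02·20 + 1.76 = 122.16 dB.

122.2 dB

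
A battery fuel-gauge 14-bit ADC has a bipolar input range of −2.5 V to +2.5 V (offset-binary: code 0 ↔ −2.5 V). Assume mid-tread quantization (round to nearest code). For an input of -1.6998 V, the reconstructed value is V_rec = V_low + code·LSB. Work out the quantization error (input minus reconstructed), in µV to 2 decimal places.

Step size: 5 V ÷ 2^14 = 305.18 µV.
(-1.6998 − (−2.5))/0.000305176 = 2622.0954; round gives code 2622.
Code 2622 maps back to (−2.5) + 2622×0.000305176 V = -1.6998291 V.
Difference: 2.91016e-05 V → 29.10 µV.

29.10 µV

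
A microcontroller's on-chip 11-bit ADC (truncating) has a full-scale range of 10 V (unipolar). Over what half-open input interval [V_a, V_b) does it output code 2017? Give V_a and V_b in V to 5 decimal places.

[9.84863 V, 9.85352 V)

LSB = 10/2^11 = 4.883 mV.
V_a = V_low + 2017·LSB = 9.84863 V; V_b = V_low + 2018·LSB = 9.85352 V.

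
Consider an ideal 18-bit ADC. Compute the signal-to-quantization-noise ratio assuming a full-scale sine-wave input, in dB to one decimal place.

110.1 dB

SNR ≈ 6.02·N + 1.76 dB = 6.02·18 + 1.76 = 110.12 dB.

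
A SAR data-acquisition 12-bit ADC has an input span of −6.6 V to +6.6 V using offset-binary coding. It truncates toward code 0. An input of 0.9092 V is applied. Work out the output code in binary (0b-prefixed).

LSB = 13.2 V / 4096 = 3.223 mV.
Input sits at 2330.128 steps above V_low.
Floor → code 2330.
In binary (0b-prefixed): 0b100100011010.

code 0b100100011010 (decimal 2330)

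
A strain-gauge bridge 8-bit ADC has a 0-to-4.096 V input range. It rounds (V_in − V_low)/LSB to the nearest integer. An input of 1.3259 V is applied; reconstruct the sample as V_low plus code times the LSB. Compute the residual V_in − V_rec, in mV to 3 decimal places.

LSB = 4.096/2^8 = 16.000 mV.
(V_in − V_low)/LSB = (1.3259 − 0)/0.016 = 82.8688 → code 83 (round).
V_rec = 0 + 83·0.016 = 1.328 V.
V_in − V_rec = -0.0021 V = -2.100 mV.

-2.100 mV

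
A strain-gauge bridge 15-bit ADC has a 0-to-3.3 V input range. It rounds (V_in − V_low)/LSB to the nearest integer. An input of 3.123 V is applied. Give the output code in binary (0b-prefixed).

Full-scale span = 3.3 V; LSB = 3.3/2^15 = 100.71 µV.
(V_in − V_low)/LSB = (3.123 − 0) / 0.000100708 = 31010.444.
So the output code is 31010.
In binary (0b-prefixed): 0b111100100100010.

code 0b111100100100010 (decimal 31010)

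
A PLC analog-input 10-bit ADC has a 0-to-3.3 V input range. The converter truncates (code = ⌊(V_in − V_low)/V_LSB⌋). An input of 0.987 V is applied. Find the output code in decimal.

code 306

Full-scale span = 3.3 V; LSB = 3.3/2^10 = 3.223 mV.
(0.987 − 0) / 0.00322266 = 306.269 LSBs.
⌊·⌋(306.269) = 306.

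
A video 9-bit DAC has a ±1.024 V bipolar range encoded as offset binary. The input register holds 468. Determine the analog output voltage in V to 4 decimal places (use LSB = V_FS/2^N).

LSB = 2.048 V / 2^9 = 4.000 mV.
V_out = (−1.024) + 468 × 0.004 V = 0.848 V.

0.8480 V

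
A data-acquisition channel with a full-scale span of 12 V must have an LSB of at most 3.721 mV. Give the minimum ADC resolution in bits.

Number of steps required ≥ 12 V / 3.721 mV = 3224.94.
Need 2^N ≥ 3224.94; 2^11 = 2048, 2^12 = 4096.
Minimum N = 12.

12 bits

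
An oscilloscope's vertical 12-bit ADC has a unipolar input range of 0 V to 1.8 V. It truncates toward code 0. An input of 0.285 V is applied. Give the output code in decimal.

With 4096 levels over 1.8 V, one step is 439.45 µV.
(V_in − V_low)/LSB = (0.285 − 0) / 0.000439453 = 648.533.
So the output code is 648.

code 648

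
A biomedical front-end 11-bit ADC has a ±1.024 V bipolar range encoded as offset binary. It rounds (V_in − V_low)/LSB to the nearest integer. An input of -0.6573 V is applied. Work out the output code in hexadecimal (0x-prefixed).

LSB = 2.048 V / 2048 = 1.000 mV.
(V_in − V_low)/LSB = (-0.6573 − (−1.024)) / 0.001 = 366.700.
So the output code is 367.
In hexadecimal (0x-prefixed): 0x16F.

code 0x16F (decimal 367)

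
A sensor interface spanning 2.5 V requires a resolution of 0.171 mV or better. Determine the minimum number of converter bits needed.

14 bits

Number of steps required ≥ 2.5 V / 0.171 mV = 14619.88.
Need 2^N ≥ 14619.88; 2^13 = 8192, 2^14 = 16384.
Minimum N = 14.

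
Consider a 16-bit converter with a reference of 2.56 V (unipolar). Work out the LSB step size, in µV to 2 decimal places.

39.06 µV

Full-scale span = 2.56 V.
LSB = 2.56 / 2^16 = 2.56 / 65536 = 3.90625e-05 V = 39.06 µV.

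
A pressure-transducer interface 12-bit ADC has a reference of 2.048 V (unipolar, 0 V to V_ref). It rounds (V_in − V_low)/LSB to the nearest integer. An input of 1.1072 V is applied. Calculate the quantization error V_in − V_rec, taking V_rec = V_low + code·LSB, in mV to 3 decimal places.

LSB = 2.048/2^12 = 0.500 mV.
(V_in − V_low)/LSB = (1.1072 − 0)/0.0005 = 2214.4000 → code 2214 (round).
Code 2214 maps back to 0 + 2214×0.0005 V = 1.107 V.
Difference: 0.0002 V → 0.200 mV.

0.200 mV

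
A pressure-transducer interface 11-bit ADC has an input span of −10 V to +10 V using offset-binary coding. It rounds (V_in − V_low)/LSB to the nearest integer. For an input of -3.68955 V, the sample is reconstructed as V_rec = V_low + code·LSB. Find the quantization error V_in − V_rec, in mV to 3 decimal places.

Step size: 20 V ÷ 2^11 = 9.766 mV.
(-3.68955 − (−10))/0.00976562 = 646.1901; round gives code 646.
V_rec = (−10) + 646·0.00976562 = -3.6914062 V.
V_in − V_rec = 0.00185625 V = 1.856 mV.

1.856 mV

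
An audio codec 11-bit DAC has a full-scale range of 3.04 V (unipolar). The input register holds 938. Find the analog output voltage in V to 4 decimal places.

LSB = 3.04 V / 2^11 = 1.484 mV.
V_out = 0 + 938 × 0.00148438 V = 1.39234 V.

1.3923 V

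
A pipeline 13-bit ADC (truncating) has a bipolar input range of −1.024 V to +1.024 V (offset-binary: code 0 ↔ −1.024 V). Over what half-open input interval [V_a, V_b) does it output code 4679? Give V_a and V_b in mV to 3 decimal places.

LSB = 2.048/2^13 = 250.00 µV.
V_a = V_low + 4679·LSB = 0.14575 V; V_b = V_low + 4680·LSB = 0.146 V.

[145.750 mV, 146.000 mV)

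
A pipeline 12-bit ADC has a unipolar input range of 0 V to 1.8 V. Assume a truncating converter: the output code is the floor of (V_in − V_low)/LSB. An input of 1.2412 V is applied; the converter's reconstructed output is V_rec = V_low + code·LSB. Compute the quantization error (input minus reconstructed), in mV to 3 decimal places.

0.184 mV

LSB = 1.8/2^12 = 439.45 µV.
(1.2412 − 0)/0.000439453 = 2824.4196; ⌊·⌋ gives code 2824.
V_rec = 0 + 2824·0.000439453 = 1.2410156 V.
Error = 1.2412 − 1.2410156 = 0.000184375 V = 0.184 mV.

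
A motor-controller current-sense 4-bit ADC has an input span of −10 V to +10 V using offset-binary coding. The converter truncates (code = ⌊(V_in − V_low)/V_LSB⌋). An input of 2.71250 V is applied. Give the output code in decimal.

code 10

Full-scale span = 20 V; LSB = 20/2^4 = 1.2500 V.
Input sits at 10.170 steps above V_low.
Floor → code 10.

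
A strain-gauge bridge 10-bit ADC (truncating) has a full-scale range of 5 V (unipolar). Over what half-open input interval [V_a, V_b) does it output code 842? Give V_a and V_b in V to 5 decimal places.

LSB = 5/2^10 = 4.883 mV.
V_a = V_low + 842·LSB = 4.11133 V; V_b = V_low + 843·LSB = 4.11621 V.

[4.11133 V, 4.11621 V)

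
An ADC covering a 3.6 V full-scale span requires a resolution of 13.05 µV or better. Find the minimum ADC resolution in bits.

Number of steps required ≥ 3.6 V / 13.05 µV = 275862.07.
Need 2^N ≥ 275862.07; 2^18 = 262144, 2^19 = 524288.
Minimum N = 19.

19 bits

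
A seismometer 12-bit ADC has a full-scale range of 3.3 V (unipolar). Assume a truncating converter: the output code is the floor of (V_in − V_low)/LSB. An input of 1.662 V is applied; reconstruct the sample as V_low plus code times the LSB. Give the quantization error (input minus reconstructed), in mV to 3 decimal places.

Step size: 3.3 V ÷ 2^12 = 0.806 mV.
Scaled input = 2062.8945 LSBs, so code = 2062.
Code 2062 maps back to 0 + 2062×0.000805664 V = 1.6612793 V.
Error = 1.662 − 1.6612793 = 0.000720703 V = 0.721 mV.

0.721 mV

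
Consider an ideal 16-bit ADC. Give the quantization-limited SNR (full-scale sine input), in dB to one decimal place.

SNR ≈ 6.02·N + 1.76 dB = 6.02·16 + 1.76 = 98.08 dB.

98.1 dB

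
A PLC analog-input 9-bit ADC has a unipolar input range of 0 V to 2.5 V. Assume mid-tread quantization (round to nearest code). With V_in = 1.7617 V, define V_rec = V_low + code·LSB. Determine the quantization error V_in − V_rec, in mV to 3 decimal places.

-0.995 mV

Step size: 2.5 V ÷ 2^9 = 4.883 mV.
Scaled input = 360.7962 LSBs, so code = 361.
Code 361 maps back to 0 + 361×0.00488281 V = 1.7626953 V.
V_in − V_rec = -0.000995313 V = -0.995 mV.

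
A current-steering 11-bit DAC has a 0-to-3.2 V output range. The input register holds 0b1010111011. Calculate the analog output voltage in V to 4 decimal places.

1.0922 V

LSB = 3.2 V / 2^11 = 1.562 mV.
Code 0b1010111011 = 699 decimal.
V_out = 0 + 699 × 0.0015625 V = 1.09219 V.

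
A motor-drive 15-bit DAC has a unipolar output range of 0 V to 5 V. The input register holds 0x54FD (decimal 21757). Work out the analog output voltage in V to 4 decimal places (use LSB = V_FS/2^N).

LSB = 5 V / 2^15 = 152.59 µV.
Code 0x54FD = 21757 decimal.
V_out = 0 + 21757 × 0.000152588 V = 3.31985 V.

3.3199 V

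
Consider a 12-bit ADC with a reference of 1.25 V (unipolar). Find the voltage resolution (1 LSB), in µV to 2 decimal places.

Full-scale span = 1.25 V.
LSB = 1.25 / 2^12 = 1.25 / 4096 = 0.000305176 V = 305.18 µV.

305.18 µV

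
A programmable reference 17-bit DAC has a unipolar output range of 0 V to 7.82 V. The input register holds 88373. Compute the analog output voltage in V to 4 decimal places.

LSB = 7.82 V / 2^17 = 59.66 µV.
V_out = 0 + 88373 × 5.96619e-05 V = 5.2725 V.

5.2725 V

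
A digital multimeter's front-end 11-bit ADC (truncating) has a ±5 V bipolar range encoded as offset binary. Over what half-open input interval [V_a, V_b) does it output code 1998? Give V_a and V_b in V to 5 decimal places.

[4.75586 V, 4.76074 V)

LSB = 10/2^11 = 4.883 mV.
V_a = V_low + 1998·LSB = 4.75586 V; V_b = V_low + 1999·LSB = 4.76074 V.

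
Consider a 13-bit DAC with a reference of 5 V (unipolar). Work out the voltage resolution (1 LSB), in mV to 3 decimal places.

Full-scale span = 5 V.
LSB = 5 / 2^13 = 5 / 8192 = 0.000610352 V = 0.610 mV.

0.610 mV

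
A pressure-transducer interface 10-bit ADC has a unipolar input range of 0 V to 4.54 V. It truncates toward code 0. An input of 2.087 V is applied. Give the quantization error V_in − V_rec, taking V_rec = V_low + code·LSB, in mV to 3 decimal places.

3.211 mV

One LSB is 4.54 V / 1024 = 4.434 mV.
(V_in − V_low)/LSB = (2.087 − 0)/0.00443359 = 470.7242 → code 470 (floor).
V_rec = 0 + 470·0.00443359 = 2.0837891 V.
Difference: 0.00321094 V → 3.211 mV.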